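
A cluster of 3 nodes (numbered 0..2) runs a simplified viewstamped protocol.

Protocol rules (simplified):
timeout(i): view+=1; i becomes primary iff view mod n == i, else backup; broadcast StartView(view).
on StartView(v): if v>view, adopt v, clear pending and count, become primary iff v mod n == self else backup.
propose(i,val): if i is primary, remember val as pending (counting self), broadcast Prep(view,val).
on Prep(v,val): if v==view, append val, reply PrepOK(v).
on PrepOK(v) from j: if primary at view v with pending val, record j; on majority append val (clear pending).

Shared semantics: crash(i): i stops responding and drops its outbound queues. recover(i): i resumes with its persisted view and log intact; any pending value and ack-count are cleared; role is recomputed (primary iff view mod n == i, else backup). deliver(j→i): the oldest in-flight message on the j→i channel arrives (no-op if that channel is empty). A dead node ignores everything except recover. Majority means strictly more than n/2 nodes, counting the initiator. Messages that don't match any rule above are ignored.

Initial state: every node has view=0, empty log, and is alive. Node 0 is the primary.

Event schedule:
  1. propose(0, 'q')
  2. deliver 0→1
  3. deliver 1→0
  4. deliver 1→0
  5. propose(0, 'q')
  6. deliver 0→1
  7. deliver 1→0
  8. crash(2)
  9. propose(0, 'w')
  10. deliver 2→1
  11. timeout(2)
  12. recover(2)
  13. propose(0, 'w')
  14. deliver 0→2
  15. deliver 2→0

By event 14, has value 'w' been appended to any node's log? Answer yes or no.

e1 propose(0,'q'): ·
e2 deliver 0→1: 1[back,v=0,q]
e3 deliver 1→0: 0[prim,v=0,q]
e4 deliver 1→0: ·
e5 propose(0,'q'): ·
e6 deliver 0→1: 1[back,v=0,q,q]
e7 deliver 1→0: 0[prim,v=0,q,q]
e8 crash(2): 2[✗back,v=0,-]
e9 propose(0,'w'): ·
e10 deliver 2→1: ·
e11 timeout(2): ·
e12 recover(2): 2[back,v=0,-]
e13 propose(0,'w'): ·
e14 deliver 0→2: 2[back,v=0,q]

no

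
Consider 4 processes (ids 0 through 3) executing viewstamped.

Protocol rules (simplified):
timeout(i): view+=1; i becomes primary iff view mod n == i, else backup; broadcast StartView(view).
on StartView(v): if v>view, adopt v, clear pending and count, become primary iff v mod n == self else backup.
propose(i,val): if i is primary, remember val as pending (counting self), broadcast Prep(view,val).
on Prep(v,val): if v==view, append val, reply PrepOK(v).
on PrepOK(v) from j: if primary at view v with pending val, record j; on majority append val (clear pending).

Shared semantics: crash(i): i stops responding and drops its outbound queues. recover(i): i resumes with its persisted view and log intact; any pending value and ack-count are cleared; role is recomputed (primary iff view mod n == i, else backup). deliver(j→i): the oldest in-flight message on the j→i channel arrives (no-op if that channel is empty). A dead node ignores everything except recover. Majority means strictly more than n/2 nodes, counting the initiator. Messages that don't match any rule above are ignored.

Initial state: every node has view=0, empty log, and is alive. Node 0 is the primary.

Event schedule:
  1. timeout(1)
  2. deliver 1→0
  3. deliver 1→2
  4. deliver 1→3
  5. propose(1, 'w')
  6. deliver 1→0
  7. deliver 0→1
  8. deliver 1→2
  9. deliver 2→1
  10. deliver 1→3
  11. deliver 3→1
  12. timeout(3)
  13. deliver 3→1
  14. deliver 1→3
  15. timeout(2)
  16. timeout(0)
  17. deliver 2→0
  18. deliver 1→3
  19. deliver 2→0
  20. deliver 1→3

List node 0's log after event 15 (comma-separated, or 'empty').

w

e1 timeout(1): 1[prim,v=1,-]
e2 deliver 1→0: 0[back,v=1,-]
e3 deliver 1→2: 2[back,v=1,-]
e4 deliver 1→3: 3[back,v=1,-]
e5 propose(1,'w'): ·
e6 deliver 1→0: 0[back,v=1,w]
e7 deliver 0→1: ·
e8 deliver 1→2: 2[back,v=1,w]
e9 deliver 2→1: 1[prim,v=1,w]
e10 deliver 1→3: 3[back,v=1,w]
e11 deliver 3→1: ·
e12 timeout(3): 3[back,v=2,w]
e13 deliver 3→1: 1[back,v=2,w]
e14 deliver 1→3: ·
e15 timeout(2): 2[prim,v=2,w]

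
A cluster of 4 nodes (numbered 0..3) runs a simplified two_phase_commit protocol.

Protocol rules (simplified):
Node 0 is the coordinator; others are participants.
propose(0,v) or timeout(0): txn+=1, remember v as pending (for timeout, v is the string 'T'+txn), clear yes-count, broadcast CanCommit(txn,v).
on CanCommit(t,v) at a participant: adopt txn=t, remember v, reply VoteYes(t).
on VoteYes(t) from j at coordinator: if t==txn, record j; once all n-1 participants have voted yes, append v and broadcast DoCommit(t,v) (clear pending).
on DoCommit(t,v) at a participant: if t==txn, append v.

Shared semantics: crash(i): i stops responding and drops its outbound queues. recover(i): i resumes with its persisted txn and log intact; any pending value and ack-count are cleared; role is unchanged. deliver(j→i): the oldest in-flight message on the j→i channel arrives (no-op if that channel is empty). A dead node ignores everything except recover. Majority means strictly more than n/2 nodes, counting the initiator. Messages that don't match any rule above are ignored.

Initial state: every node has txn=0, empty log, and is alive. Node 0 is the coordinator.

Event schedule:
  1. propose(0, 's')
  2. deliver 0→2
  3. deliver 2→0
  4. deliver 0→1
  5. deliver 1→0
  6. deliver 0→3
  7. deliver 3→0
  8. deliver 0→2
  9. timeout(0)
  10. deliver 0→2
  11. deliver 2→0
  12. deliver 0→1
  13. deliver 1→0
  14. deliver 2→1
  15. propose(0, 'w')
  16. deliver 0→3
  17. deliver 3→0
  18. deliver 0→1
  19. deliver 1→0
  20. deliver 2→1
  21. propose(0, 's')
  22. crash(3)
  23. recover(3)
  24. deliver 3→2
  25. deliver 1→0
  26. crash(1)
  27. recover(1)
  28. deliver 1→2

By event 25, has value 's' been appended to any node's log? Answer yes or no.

step 1 propose(0,'s'): 0={coor,t=1,log=-}
step 2 deliver 0→2: 2={part,t=1,log=-}
step 3 deliver 2→0: —
step 4 deliver 0→1: 1={part,t=1,log=-}
step 5 deliver 1→0: —
step 6 deliver 0→3: 3={part,t=1,log=-}
step 7 deliver 3→0: 0={coor,t=1,log=s}
step 8 deliver 0→2: 2={part,t=1,log=s}
step 9 timeout(0): 0={coor,t=2,log=s}
step 10 deliver 0→2: 2={part,t=2,log=s}
step 11 deliver 2→0: —
step 12 deliver 0→1: 1={part,t=1,log=s}
step 13 deliver 1→0: —
step 14 deliver 2→1: —
step 15 propose(0,'w'): 0={coor,t=3,log=s}
step 16 deliver 0→3: 3={part,t=1,log=s}
step 17 deliver 3→0: —
step 18 deliver 0→1: 1={part,t=2,log=s}
step 19 deliver 1→0: —
step 20 deliver 2→1: —
step 21 propose(0,'s'): 0={coor,t=4,log=s}
step 22 crash(3): 3={✗part,t=1,log=s}
step 23 recover(3): 3={part,t=1,log=s}
step 24 deliver 3→2: —
step 25 deliver 1→0: —

yes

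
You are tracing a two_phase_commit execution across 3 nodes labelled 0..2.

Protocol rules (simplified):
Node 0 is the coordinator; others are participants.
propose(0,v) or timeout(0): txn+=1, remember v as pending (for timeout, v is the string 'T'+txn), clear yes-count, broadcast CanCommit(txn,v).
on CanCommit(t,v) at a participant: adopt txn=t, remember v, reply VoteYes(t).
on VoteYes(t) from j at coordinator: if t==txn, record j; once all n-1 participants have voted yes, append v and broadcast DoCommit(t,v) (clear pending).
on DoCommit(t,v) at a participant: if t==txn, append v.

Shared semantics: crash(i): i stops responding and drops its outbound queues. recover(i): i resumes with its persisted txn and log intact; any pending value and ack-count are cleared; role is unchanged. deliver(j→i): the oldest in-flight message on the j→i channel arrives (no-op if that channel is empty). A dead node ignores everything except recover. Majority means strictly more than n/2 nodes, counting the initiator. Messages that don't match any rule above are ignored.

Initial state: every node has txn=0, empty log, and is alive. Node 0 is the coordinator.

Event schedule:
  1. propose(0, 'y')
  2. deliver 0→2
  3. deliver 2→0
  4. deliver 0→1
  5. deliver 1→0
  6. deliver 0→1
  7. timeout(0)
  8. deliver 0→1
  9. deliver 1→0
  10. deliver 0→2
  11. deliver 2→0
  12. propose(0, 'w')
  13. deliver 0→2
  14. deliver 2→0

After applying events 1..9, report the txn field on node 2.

1

step 1 propose(0,'y'): 0={coor,t=1,log=-}
step 2 deliver 0→2: 2={part,t=1,log=-}
step 3 deliver 2→0: —
step 4 deliver 0→1: 1={part,t=1,log=-}
step 5 deliver 1→0: 0={coor,t=1,log=y}
step 6 deliver 0→1: 1={part,t=1,log=y}
step 7 timeout(0): 0={coor,t=2,log=y}
step 8 deliver 0→1: 1={part,t=2,log=y}
step 9 deliver 1→0: —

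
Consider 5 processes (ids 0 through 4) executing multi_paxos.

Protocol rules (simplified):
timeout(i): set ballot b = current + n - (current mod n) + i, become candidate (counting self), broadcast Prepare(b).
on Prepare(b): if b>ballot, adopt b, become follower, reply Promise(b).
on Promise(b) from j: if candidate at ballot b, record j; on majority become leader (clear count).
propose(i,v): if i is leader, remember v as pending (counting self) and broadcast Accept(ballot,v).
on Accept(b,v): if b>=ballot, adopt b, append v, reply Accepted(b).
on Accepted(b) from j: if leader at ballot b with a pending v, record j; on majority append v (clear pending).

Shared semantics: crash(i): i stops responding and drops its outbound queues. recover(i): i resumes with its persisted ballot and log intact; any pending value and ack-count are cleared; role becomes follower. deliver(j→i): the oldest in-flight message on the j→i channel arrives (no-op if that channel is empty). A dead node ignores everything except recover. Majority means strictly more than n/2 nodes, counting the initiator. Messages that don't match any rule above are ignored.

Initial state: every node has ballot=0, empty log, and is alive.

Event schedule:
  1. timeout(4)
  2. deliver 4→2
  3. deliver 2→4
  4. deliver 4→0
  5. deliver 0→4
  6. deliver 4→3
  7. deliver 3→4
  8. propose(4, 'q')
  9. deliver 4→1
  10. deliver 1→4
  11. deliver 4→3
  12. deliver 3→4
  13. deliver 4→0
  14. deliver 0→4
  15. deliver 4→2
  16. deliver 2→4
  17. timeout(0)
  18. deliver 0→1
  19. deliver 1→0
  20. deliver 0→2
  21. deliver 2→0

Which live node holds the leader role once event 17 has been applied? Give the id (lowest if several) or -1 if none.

4

step 1 timeout(4): 4={cand,b=9,log=-}
step 2 deliver 4→2: 2={foll,b=9,log=-}
step 3 deliver 2→4: —
step 4 deliver 4→0: 0={foll,b=9,log=-}
step 5 deliver 0→4: 4={lead,b=9,log=-}
step 6 deliver 4→3: 3={foll,b=9,log=-}
step 7 deliver 3→4: —
step 8 propose(4,'q'): —
step 9 deliver 4→1: 1={foll,b=9,log=-}
step 10 deliver 1→4: —
step 11 deliver 4→3: 3={foll,b=9,log=q}
step 12 deliver 3→4: —
step 13 deliver 4→0: 0={foll,b=9,log=q}
step 14 deliver 0→4: 4={lead,b=9,log=q}
step 15 deliver 4→2: 2={foll,b=9,log=q}
step 16 deliver 2→4: —
step 17 timeout(0): 0={cand,b=10,log=q}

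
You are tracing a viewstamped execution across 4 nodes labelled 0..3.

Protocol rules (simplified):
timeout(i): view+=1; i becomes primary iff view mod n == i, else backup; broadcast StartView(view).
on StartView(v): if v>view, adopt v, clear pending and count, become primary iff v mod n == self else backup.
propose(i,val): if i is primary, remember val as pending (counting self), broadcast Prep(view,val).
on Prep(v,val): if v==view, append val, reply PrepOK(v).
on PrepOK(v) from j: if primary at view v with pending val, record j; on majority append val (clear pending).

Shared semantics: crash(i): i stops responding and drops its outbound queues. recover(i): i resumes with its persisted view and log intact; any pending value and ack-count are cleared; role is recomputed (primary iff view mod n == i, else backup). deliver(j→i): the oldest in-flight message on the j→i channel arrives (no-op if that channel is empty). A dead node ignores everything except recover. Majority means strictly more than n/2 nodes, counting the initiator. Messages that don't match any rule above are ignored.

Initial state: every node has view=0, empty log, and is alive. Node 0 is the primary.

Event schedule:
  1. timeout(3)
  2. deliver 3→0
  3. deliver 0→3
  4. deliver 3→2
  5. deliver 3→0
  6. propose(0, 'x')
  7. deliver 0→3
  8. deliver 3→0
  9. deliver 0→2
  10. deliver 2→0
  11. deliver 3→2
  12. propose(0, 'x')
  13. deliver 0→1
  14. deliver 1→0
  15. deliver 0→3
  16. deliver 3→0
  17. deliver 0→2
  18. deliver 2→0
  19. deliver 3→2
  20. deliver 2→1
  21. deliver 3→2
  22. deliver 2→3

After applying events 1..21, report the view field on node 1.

0

[1] timeout(3) → N3(back v1 [-])
[2] deliver 3→0 → N0(back v1 [-])
[3] deliver 0→3 → ∅
[4] deliver 3→2 → N2(back v1 [-])
[5] deliver 3→0 → ∅
[6] propose(0,'x') → ∅
[7] deliver 0→3 → ∅
[8] deliver 3→0 → ∅
[9] deliver 0→2 → ∅
[10] deliver 2→0 → ∅
[11] deliver 3→2 → ∅
[12] propose(0,'x') → ∅
[13] deliver 0→1 → ∅
[14] deliver 1→0 → ∅
[15] deliver 0→3 → ∅
[16] deliver 3→0 → ∅
[17] deliver 0→2 → ∅
[18] deliver 2→0 → ∅
[19] deliver 3→2 → ∅
[20] deliver 2→1 → ∅
[21] deliver 3→2 → ∅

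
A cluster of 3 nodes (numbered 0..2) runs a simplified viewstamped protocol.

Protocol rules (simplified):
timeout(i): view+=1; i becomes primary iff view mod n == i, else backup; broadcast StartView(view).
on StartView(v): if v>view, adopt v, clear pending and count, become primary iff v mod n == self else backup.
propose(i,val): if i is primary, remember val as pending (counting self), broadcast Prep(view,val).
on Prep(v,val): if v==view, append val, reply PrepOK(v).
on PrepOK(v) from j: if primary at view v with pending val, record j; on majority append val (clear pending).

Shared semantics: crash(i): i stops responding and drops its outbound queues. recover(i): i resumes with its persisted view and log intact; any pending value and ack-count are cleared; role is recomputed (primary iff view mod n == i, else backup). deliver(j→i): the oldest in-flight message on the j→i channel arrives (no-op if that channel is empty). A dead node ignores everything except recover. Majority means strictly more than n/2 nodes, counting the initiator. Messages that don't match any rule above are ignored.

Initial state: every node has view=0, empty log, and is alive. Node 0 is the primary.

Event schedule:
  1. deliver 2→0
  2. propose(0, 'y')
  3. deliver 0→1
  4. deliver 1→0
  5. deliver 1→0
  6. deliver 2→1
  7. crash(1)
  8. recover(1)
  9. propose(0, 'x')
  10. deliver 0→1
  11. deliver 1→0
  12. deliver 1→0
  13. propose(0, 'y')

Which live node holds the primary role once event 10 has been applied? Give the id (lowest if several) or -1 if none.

0

1. deliver 2→0:  nop
2. propose(0,'y'):  nop
3. deliver 0→1:  <1:back v0 y>
4. deliver 1→0:  <0:prim v0 y>
5. deliver 1→0:  nop
6. deliver 2→1:  nop
7. crash(1):  <1:✗back v0 y>
8. recover(1):  <1:back v0 y>
9. propose(0,'x'):  nop
10. deliver 0→1:  <1:back v0 y,x>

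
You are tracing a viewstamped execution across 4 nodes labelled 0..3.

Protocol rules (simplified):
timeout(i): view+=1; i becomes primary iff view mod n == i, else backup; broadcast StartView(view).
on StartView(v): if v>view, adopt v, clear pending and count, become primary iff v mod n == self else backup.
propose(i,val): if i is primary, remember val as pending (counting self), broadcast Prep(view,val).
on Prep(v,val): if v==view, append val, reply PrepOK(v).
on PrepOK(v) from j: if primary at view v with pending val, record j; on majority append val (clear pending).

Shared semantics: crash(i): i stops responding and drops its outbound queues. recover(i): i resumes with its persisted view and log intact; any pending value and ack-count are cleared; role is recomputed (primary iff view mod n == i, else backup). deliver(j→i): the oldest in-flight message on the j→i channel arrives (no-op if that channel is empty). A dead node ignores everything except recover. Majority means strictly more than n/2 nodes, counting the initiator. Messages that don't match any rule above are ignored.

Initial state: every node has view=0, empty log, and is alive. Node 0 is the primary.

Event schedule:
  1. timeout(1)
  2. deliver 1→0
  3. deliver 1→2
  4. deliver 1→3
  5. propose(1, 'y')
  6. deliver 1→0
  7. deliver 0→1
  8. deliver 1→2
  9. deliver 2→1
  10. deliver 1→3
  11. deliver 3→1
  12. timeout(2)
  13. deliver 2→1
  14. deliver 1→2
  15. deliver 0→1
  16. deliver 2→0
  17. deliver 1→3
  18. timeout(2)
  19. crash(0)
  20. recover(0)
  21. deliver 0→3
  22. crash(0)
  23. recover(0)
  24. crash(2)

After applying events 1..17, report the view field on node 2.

after 1 — timeout(1): n1:prim/v1/[-]
after 2 — deliver 1→0: n0:back/v1/[-]
after 3 — deliver 1→2: n2:back/v1/[-]
after 4 — deliver 1→3: n3:back/v1/[-]
after 5 — propose(1,'y'): ·
after 6 — deliver 1→0: n0:back/v1/[y]
after 7 — deliver 0→1: ·
after 8 — deliver 1→2: n2:back/v1/[y]
after 9 — deliver 2→1: n1:prim/v1/[y]
after 10 — deliver 1→3: n3:back/v1/[y]
after 11 — deliver 3→1: ·
after 12 — timeout(2): n2:prim/v2/[y]
after 13 — deliver 2→1: n1:back/v2/[y]
after 14 — deliver 1→2: ·
after 15 — deliver 0→1: ·
after 16 — deliver 2→0: n0:back/v2/[y]
after 17 — deliver 1→3: ·

2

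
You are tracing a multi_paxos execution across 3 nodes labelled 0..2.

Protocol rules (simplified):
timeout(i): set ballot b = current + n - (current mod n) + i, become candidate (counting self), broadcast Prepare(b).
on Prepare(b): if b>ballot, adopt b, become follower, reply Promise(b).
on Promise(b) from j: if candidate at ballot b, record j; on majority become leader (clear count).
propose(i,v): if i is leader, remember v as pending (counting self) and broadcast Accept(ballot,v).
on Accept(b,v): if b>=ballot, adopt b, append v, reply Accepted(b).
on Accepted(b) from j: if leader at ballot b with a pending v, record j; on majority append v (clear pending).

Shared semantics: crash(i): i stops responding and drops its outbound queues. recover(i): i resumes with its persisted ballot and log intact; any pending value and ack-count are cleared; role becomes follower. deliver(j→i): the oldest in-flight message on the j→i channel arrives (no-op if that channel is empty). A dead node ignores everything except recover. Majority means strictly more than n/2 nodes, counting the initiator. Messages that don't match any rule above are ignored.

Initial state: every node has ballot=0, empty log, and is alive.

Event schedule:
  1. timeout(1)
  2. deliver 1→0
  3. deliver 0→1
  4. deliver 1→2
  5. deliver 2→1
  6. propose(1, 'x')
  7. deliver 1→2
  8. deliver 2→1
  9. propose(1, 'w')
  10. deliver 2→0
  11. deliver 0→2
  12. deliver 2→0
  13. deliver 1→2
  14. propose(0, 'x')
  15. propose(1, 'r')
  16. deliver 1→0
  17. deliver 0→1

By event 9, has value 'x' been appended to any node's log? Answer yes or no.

yes

step 1 timeout(1): 1={cand,b=4,log=-}
step 2 deliver 1→0: 0={foll,b=4,log=-}
step 3 deliver 0→1: 1={lead,b=4,log=-}
step 4 deliver 1→2: 2={foll,b=4,log=-}
step 5 deliver 2→1: —
step 6 propose(1,'x'): —
step 7 deliver 1→2: 2={foll,b=4,log=x}
step 8 deliver 2→1: 1={lead,b=4,log=x}
step 9 propose(1,'w'): —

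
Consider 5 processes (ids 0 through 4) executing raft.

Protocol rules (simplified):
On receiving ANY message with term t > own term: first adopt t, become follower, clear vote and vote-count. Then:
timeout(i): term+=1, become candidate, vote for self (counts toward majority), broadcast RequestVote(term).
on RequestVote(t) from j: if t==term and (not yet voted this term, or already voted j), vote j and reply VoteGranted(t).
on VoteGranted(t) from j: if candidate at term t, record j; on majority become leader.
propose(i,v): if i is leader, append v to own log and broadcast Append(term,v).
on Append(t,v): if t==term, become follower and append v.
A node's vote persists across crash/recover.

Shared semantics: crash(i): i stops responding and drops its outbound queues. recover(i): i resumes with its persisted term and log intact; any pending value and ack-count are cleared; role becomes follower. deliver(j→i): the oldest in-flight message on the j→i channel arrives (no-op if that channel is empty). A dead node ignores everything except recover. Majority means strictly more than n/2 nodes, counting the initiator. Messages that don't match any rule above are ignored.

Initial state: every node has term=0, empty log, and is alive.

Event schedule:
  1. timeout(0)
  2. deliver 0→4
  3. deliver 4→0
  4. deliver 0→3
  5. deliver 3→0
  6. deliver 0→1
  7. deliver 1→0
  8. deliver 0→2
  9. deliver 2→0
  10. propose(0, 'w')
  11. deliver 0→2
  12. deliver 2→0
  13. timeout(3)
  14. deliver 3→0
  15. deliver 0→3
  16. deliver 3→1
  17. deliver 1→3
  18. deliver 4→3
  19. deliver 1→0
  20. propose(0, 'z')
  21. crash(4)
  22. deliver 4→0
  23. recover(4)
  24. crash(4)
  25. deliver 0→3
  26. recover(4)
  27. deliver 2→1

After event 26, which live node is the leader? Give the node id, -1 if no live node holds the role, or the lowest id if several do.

1. timeout(0):  <0:cand t1 ->
2. deliver 0→4:  <4:foll t1 ->
3. deliver 4→0:  nop
4. deliver 0→3:  <3:foll t1 ->
5. deliver 3→0:  <0:lead t1 ->
6. deliver 0→1:  <1:foll t1 ->
7. deliver 1→0:  nop
8. deliver 0→2:  <2:foll t1 ->
9. deliver 2→0:  nop
10. propose(0,'w'):  <0:lead t1 w>
11. deliver 0→2:  <2:foll t1 w>
12. deliver 2→0:  nop
13. timeout(3):  <3:cand t2 ->
14. deliver 3→0:  <0:foll t2 w>
15. deliver 0→3:  nop
16. deliver 3→1:  <1:foll t2 ->
17. deliver 1→3:  nop
18. deliver 4→3:  nop
19. deliver 1→0:  nop
20. propose(0,'z'):  nop
21. crash(4):  <4:✗foll t1 ->
22. deliver 4→0:  nop
23. recover(4):  <4:foll t1 ->
24. crash(4):  <4:✗foll t1 ->
25. deliver 0→3:  <3:lead t2 ->
26. recover(4):  <4:foll t1 ->

3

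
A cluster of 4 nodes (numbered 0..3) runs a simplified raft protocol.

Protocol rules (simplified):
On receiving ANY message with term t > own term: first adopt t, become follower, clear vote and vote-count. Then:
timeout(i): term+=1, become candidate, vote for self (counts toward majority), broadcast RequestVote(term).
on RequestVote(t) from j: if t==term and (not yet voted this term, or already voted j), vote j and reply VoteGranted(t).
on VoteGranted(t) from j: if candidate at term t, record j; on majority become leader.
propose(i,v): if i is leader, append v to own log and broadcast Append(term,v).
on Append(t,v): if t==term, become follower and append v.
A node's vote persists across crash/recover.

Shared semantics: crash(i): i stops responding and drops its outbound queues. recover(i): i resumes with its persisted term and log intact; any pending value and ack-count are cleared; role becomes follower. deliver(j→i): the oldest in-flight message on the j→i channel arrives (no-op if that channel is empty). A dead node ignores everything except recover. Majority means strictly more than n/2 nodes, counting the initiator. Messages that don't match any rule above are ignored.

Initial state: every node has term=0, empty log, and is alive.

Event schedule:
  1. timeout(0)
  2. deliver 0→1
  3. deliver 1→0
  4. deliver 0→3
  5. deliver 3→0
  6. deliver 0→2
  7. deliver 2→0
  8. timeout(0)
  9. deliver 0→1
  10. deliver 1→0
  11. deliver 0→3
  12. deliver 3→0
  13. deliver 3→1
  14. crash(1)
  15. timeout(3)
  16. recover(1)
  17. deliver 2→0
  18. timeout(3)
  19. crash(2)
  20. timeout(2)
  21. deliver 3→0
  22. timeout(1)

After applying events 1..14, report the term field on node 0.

2

[1] timeout(0) → N0(cand t1 [-])
[2] deliver 0→1 → N1(foll t1 [-])
[3] deliver 1→0 → ∅
[4] deliver 0→3 → N3(foll t1 [-])
[5] deliver 3→0 → N0(lead t1 [-])
[6] deliver 0→2 → N2(foll t1 [-])
[7] deliver 2→0 → ∅
[8] timeout(0) → N0(cand t2 [-])
[9] deliver 0→1 → N1(foll t2 [-])
[10] deliver 1→0 → ∅
[11] deliver 0→3 → N3(foll t2 [-])
[12] deliver 3→0 → N0(lead t2 [-])
[13] deliver 3→1 → ∅
[14] crash(1) → N1(✗foll t2 [-])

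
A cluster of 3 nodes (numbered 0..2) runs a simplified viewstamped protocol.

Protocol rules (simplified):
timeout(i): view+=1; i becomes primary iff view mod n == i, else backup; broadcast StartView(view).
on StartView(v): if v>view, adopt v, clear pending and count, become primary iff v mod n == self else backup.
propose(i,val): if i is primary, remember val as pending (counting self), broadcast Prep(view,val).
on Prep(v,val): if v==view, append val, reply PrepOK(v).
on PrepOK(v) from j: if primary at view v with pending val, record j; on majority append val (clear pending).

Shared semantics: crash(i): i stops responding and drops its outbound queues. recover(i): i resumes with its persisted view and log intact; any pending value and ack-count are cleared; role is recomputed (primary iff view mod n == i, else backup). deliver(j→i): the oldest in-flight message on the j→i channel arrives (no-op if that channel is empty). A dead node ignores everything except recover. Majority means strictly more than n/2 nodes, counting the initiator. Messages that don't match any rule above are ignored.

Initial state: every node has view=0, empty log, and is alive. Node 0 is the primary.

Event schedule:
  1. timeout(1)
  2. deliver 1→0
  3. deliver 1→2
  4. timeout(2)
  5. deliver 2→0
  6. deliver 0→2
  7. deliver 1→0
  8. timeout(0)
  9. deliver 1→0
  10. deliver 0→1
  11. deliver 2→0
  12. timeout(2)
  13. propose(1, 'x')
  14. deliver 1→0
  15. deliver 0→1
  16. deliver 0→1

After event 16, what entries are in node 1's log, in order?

1. timeout(1):  <1:prim v1 ->
2. deliver 1→0:  <0:back v1 ->
3. deliver 1→2:  <2:back v1 ->
4. timeout(2):  <2:prim v2 ->
5. deliver 2→0:  <0:back v2 ->
6. deliver 0→2:  nop
7. deliver 1→0:  nop
8. timeout(0):  <0:prim v3 ->
9. deliver 1→0:  nop
10. deliver 0→1:  <1:back v3 ->
11. deliver 2→0:  nop
12. timeout(2):  <2:back v3 ->
13. propose(1,'x'):  nop
14. deliver 1→0:  nop
15. deliver 0→1:  nop
16. deliver 0→1:  nop

empty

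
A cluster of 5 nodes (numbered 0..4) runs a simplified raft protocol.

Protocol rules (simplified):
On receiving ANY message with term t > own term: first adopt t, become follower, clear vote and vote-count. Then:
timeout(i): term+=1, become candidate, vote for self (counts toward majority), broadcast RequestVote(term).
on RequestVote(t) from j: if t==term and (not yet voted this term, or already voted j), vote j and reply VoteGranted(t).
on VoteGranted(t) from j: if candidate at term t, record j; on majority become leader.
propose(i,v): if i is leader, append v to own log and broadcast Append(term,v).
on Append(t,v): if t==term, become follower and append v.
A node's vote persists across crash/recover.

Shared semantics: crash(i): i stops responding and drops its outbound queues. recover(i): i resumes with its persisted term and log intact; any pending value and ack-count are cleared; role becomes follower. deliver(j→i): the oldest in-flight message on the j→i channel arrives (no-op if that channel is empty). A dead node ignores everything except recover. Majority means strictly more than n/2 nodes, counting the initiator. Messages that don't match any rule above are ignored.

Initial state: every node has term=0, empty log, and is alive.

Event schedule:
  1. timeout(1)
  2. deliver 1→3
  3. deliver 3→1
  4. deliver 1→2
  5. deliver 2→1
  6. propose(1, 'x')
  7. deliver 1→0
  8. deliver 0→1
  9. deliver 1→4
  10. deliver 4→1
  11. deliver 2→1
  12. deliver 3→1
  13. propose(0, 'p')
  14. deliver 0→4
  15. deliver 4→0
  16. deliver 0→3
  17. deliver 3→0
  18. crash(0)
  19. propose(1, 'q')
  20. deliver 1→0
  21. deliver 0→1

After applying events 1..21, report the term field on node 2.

step 1 timeout(1): 1={cand,t=1,log=-}
step 2 deliver 1→3: 3={foll,t=1,log=-}
step 3 deliver 3→1: —
step 4 deliver 1→2: 2={foll,t=1,log=-}
step 5 deliver 2→1: 1={lead,t=1,log=-}
step 6 propose(1,'x'): 1={lead,t=1,log=x}
step 7 deliver 1→0: 0={foll,t=1,log=-}
step 8 deliver 0→1: —
step 9 deliver 1→4: 4={foll,t=1,log=-}
step 10 deliver 4→1: —
step 11 deliver 2→1: —
step 12 deliver 3→1: —
step 13 propose(0,'p'): —
step 14 deliver 0→4: —
step 15 deliver 4→0: —
step 16 deliver 0→3: —
step 17 deliver 3→0: —
step 18 crash(0): 0={✗foll,t=1,log=-}
step 19 propose(1,'q'): 1={lead,t=1,log=x,q}
step 20 deliver 1→0: —
step 21 deliver 0→1: —

1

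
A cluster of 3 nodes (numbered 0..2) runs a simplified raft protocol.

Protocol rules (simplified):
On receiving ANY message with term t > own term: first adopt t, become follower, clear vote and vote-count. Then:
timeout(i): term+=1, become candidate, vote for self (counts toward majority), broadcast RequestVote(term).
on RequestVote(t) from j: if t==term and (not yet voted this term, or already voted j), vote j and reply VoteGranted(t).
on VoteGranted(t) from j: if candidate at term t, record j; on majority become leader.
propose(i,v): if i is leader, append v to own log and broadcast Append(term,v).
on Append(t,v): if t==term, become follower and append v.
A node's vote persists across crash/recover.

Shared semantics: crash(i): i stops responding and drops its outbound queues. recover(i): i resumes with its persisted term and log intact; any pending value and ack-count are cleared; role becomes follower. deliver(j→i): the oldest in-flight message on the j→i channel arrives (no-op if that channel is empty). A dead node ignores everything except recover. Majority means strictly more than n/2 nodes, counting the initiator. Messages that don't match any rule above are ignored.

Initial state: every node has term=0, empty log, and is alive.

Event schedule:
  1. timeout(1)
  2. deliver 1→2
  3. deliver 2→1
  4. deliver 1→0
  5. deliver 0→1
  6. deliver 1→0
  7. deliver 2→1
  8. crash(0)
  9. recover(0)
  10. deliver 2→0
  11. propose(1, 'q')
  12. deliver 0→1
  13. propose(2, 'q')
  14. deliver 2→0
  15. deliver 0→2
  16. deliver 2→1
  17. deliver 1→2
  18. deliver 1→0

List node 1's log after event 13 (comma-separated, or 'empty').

q

e1 timeout(1): 1[cand,t=1,-]
e2 deliver 1→2: 2[foll,t=1,-]
e3 deliver 2→1: 1[lead,t=1,-]
e4 deliver 1→0: 0[foll,t=1,-]
e5 deliver 0→1: ·
e6 deliver 1→0: ·
e7 deliver 2→1: ·
e8 crash(0): 0[✗foll,t=1,-]
e9 recover(0): 0[foll,t=1,-]
e10 deliver 2→0: ·
e11 propose(1,'q'): 1[lead,t=1,q]
e12 deliver 0→1: ·
e13 propose(2,'q'): ·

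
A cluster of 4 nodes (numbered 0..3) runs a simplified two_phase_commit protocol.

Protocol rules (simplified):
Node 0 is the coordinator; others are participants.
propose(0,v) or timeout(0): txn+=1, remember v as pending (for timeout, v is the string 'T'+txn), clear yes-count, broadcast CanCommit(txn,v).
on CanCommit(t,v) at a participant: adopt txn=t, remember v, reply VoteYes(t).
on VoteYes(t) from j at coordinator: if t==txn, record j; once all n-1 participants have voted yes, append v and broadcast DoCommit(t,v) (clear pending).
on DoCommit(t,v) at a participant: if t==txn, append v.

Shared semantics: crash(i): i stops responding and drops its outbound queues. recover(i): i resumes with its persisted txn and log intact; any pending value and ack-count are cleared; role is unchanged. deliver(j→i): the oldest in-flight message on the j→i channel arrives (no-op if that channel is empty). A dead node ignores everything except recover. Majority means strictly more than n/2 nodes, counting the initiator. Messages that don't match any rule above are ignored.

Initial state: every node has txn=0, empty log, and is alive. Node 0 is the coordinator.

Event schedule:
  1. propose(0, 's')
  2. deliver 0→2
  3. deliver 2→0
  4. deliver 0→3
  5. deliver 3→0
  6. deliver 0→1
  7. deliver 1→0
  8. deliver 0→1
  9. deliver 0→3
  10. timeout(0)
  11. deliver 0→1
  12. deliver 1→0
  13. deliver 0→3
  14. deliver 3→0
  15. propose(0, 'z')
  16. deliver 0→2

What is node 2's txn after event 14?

[1] propose(0,'s') → N0(coor t1 [-])
[2] deliver 0→2 → N2(part t1 [-])
[3] deliver 2→0 → ∅
[4] deliver 0→3 → N3(part t1 [-])
[5] deliver 3→0 → ∅
[6] deliver 0→1 → N1(part t1 [-])
[7] deliver 1→0 → N0(coor t1 [s])
[8] deliver 0→1 → N1(part t1 [s])
[9] deliver 0→3 → N3(part t1 [s])
[10] timeout(0) → N0(coor t2 [s])
[11] deliver 0→1 → N1(part t2 [s])
[12] deliver 1→0 → ∅
[13] deliver 0→3 → N3(part t2 [s])
[14] deliver 3→0 → ∅

1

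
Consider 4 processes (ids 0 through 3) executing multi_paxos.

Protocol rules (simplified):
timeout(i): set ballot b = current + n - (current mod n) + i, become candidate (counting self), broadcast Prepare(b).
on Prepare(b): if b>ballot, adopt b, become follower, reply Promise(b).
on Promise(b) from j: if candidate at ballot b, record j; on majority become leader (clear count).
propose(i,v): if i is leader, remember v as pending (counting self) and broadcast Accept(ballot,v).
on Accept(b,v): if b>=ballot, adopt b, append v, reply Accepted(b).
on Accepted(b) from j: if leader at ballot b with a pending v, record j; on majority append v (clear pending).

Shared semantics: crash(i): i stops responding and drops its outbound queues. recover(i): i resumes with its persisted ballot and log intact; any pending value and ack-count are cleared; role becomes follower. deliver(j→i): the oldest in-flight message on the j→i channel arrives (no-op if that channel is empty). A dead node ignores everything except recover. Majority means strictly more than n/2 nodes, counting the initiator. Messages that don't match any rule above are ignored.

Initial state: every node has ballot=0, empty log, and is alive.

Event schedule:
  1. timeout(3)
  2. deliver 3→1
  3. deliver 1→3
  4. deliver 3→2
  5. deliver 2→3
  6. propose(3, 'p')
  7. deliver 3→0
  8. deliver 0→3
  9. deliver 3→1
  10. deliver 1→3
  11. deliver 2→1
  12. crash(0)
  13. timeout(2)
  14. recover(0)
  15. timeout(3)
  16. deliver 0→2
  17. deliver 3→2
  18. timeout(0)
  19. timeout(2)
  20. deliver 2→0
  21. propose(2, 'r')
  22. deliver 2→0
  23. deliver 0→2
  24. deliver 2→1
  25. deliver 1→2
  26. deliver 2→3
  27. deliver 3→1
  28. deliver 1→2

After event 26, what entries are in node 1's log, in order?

p

after 1 — timeout(3): n3:cand/b7/[-]
after 2 — deliver 3→1: n1:foll/b7/[-]
after 3 — deliver 1→3: ·
after 4 — deliver 3→2: n2:foll/b7/[-]
after 5 — deliver 2→3: n3:lead/b7/[-]
after 6 — propose(3,'p'): ·
after 7 — deliver 3→0: n0:foll/b7/[-]
after 8 — deliver 0→3: ·
after 9 — deliver 3→1: n1:foll/b7/[p]
after 10 — deliver 1→3: ·
after 11 — deliver 2→1: ·
after 12 — crash(0): n0:✗foll/b7/[-]
after 13 — timeout(2): n2:cand/b10/[-]
after 14 — recover(0): n0:foll/b7/[-]
after 15 — timeout(3): n3:cand/b11/[-]
after 16 — deliver 0→2: ·
after 17 — deliver 3→2: ·
after 18 — timeout(0): n0:cand/b8/[-]
after 19 — timeout(2): n2:cand/b14/[-]
after 20 — deliver 2→0: n0:foll/b10/[-]
after 21 — propose(2,'r'): ·
after 22 — deliver 2→0: n0:foll/b14/[-]
after 23 — deliver 0→2: ·
after 24 — deliver 2→1: n1:foll/b10/[p]
after 25 — deliver 1→2: ·
after 26 — deliver 2→3: ·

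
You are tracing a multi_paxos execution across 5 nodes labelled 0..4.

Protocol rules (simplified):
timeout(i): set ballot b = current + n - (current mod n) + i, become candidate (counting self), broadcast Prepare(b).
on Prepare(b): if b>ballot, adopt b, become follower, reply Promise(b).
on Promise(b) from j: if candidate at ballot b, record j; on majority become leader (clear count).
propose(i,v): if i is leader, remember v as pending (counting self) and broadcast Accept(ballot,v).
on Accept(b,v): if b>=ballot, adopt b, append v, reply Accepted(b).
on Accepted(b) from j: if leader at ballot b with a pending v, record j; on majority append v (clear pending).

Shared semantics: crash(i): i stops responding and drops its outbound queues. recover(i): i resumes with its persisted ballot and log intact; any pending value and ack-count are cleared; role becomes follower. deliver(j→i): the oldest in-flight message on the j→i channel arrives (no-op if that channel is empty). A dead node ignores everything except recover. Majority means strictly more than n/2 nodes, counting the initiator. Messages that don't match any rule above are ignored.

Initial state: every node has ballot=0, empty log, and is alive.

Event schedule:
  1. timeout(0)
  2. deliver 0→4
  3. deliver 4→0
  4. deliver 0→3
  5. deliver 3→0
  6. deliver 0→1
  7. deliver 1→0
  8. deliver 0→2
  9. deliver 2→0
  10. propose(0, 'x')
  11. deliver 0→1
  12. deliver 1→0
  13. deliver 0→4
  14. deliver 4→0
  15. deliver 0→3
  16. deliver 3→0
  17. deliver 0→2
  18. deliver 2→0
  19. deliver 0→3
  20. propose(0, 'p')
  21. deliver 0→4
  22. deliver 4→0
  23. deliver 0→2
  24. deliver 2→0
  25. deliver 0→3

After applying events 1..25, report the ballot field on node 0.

1. timeout(0):  <0:cand b5 ->
2. deliver 0→4:  <4:foll b5 ->
3. deliver 4→0:  nop
4. deliver 0→3:  <3:foll b5 ->
5. deliver 3→0:  <0:lead b5 ->
6. deliver 0→1:  <1:foll b5 ->
7. deliver 1→0:  nop
8. deliver 0→2:  <2:foll b5 ->
9. deliver 2→0:  nop
10. propose(0,'x'):  nop
11. deliver 0→1:  <1:foll b5 x>
12. deliver 1→0:  nop
13. deliver 0→4:  <4:foll b5 x>
14. deliver 4→0:  <0:lead b5 x>
15. deliver 0→3:  <3:foll b5 x>
16. deliver 3→0:  nop
17. deliver 0→2:  <2:foll b5 x>
18. deliver 2→0:  nop
19. deliver 0→3:  nop
20. propose(0,'p'):  nop
21. deliver 0→4:  <4:foll b5 x,p>
22. deliver 4→0:  nop
23. deliver 0→2:  <2:foll b5 x,p>
24. deliver 2→0:  <0:lead b5 x,p>
25. deliver 0→3:  <3:foll b5 x,p>

5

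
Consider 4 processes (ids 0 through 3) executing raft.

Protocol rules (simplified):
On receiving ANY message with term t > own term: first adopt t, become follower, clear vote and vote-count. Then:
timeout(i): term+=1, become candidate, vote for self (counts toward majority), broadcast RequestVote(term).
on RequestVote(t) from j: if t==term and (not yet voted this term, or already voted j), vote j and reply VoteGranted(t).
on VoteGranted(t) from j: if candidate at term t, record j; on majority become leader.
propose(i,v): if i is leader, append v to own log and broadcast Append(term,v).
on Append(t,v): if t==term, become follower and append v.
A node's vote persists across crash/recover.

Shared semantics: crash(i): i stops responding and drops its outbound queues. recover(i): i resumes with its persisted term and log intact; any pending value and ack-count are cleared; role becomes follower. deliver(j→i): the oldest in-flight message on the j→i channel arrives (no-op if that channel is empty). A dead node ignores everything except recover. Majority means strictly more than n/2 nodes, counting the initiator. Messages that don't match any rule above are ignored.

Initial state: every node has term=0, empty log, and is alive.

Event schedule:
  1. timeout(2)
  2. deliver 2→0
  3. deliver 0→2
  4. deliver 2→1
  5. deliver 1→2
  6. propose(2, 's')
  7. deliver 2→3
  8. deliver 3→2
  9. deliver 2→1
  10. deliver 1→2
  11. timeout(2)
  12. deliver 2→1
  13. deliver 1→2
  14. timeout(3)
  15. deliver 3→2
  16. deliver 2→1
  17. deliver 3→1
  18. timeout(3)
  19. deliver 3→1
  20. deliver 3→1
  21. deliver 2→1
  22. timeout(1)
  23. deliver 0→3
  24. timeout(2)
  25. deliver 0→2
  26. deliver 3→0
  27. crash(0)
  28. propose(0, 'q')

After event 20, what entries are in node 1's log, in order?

e1 timeout(2): 2[cand,t=1,-]
e2 deliver 2→0: 0[foll,t=1,-]
e3 deliver 0→2: ·
e4 deliver 2→1: 1[foll,t=1,-]
e5 deliver 1→2: 2[lead,t=1,-]
e6 propose(2,'s'): 2[lead,t=1,s]
e7 deliver 2→3: 3[foll,t=1,-]
e8 deliver 3→2: ·
e9 deliver 2→1: 1[foll,t=1,s]
e10 deliver 1→2: ·
e11 timeout(2): 2[cand,t=2,s]
e12 deliver 2→1: 1[foll,t=2,s]
e13 deliver 1→2: ·
e14 timeout(3): 3[cand,t=2,-]
e15 deliver 3→2: ·
e16 deliver 2→1: ·
e17 deliver 3→1: ·
e18 timeout(3): 3[cand,t=3,-]
e19 deliver 3→1: 1[foll,t=3,s]
e20 deliver 3→1: ·

s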